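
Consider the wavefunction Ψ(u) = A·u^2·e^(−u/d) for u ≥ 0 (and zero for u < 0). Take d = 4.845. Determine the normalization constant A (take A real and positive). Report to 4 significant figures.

A ≈ 0.02235

We need A² ∫|f|² du = 1, taking the integral from 0 to ∞.
Recall ∫₀^∞ u^m e^(−u/β) du = m!·β^(m+1), the integral (without the A² prefactor) comes out to 3·d^5/4.
So A² = (3·d^5/4)^(−1).
Substituting d = 4.845 gives A² = 0.00049942, so A = 0.022348.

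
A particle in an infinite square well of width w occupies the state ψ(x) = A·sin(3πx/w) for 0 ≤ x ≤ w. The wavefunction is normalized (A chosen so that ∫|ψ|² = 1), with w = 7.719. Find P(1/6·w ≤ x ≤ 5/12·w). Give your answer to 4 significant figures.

|ψ|² is the probability density, so P = ∫_{1/6·w}^{5/12·w} |ψ|² dx.
Since A² = 1/(w/2), this is the region integral divided by the full normalization integral.
Let u = x/w; then A² and the length scale cancel, so P = ∫_{1/6}^{5/12} sin(3·π·u)^2 du ÷ ∫_{0}^{1} sin(3·π·u)^2 du.
An antiderivative of sin(3·π·u)^2 is u/2 - sin(6·π·u)/(12·π); evaluating from 1/6 to 5/12 gives 1/8 - 1/(12·π), while the full integral is 1/2.
This works out to P = (-2 + 3·π)/(12·π).

P ≈ 0.1969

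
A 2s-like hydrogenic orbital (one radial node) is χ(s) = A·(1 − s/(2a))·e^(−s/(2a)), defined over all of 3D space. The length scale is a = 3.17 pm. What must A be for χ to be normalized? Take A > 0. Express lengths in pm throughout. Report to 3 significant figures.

A ≈ 0.0353 pm^(-3/2)

Require ∫ |χ|² 4πs² ds = 1 over the whole domain.
The angular integral contributes 4π, leaving ∫₀^∞ s²|χ|² ds.
With χ = A·(1 − s/(2a))·e^(−s/(2a)), the integral evaluates to A²·[8·π·a^3].
Substituting a = 3.17 gives A² = 0.001249, so A = 0.03534.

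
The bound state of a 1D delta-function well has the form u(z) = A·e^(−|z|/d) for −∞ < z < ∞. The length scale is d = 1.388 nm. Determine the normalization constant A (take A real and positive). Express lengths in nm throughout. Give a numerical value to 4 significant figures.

Normalization requires ∫|u|² dz = 1, integrated from −∞ to ∞.
∫|u|² dz = A²·(d).
Plugging in d = 1.388 yields A = 0.84880.

A ≈ 0.8488 nm^(-1/2)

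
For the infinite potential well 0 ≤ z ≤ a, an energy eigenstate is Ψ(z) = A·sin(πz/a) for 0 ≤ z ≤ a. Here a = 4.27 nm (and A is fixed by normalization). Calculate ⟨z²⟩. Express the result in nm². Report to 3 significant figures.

⟨z^2⟩ ≈ 5.15 nm^2

The expectation value is the |Ψ|²-weighted average of z^2: ∫ z^2|Ψ|² dz.
With ∫₀^a sin²(nπz/a) dz = a/2, since the A² factors cancel between numerator and denominator, ⟨z²⟩ = -a^2/(2·π^2) + a^2/3.
With a = 4.27, ⟨z^2⟩ = 5.154.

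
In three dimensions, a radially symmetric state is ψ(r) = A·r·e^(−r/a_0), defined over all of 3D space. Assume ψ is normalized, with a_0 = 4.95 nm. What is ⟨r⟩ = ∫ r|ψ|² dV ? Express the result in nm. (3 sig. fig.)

The expectation value is the |ψ|²-weighted average of r: ∫ r|ψ|² 4πr² dr.
Using ∫₀^∞ rⁿ e^(−αr) dr = n!/αⁿ⁺¹, evaluating both integrals, ⟨r⟩ = 5·a_0/2.
With a_0 = 4.95, ⟨r⟩ = 12.38.

⟨r⟩ ≈ 12.4 nm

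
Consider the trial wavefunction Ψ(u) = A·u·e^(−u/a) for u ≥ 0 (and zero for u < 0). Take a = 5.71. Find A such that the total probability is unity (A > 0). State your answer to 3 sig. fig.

We need A² ∫|f|² du = 1, taking the integral from 0 to ∞.
With ∫₀^∞ u^2 e^(−αu) du = 2!/α^3, carrying out the integral gives A² · a^3/4.
So A² = (a^3/4)^(−1).
Plugging in a = 5.71 yields A = 0.1466.

A ≈ 0.147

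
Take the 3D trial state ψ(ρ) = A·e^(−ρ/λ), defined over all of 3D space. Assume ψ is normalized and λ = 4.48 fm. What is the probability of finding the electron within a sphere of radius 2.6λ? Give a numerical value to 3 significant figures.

P ≈ 0.891

With dV = 4πρ²dρ, the probability is ∫|ψ|² dV over ρ ≤ 2.6λ.
The full normalization integral is A²·[π·λ^3] = 1, fixing A².
In terms of u = ρ/λ (A², 4π and the length scale all cancel between numerator and denominator), P = [∫_{0}^{2.6} u^2·e^(-2·u) du] / [∫_{0}^{∞} u^2·e^(-2·u) du].
With ∫ u^2·e^(-2·u) du = -(2·u^2 + 2·u + 1)·e^(-2·u)/4 + C, the region integral is 1/4 - 493·e^(-26/5)/100 and the full one is 1/4.
The region integral divided by the full integral gives P = 0.8912.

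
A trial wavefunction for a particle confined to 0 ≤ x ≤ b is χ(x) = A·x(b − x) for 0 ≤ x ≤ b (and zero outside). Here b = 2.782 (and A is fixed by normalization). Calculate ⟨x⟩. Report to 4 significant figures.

⟨x⟩ ≈ 1.391

⟨x⟩ = ∫ x |χ|² dx over the full domain.
Expanding the polynomial and integrating term by term, evaluating both integrals, ⟨x⟩ = b/2.
With b = 2.782, ⟨x⟩ = 1.3910.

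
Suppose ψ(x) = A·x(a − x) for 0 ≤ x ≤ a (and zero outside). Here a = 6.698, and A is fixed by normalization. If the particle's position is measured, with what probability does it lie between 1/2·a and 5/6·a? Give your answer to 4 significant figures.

The probability is P = ∫ |ψ|² dx over [1/2·a, 5/6·a].
Since A² = 1/(a^5/30), this is the region integral divided by the full normalization integral.
In terms of u = x/a (A² and the length scale cancel between numerator and denominator), P = [∫_{1/2}^{5/6} u^2·(1 - u)^2 du] / [∫_{0}^{1} u^2·(1 - u)^2 du].
Using ∫ u^2·(1 - u)^2 du = u^3·(6·u^2 - 15·u + 10)/30, the numerator is ≈ 0.0154835 and the denominator is 1/30.
This works out to P = 301/648.

P ≈ 0.4645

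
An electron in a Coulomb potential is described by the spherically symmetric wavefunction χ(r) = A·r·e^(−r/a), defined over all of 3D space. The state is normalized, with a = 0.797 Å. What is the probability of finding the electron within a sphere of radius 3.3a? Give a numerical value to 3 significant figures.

P ≈ 0.787

With dV = 4πr²dr, the probability is ∫|χ|² dV over r ≤ 3.3a.
Normalization gives A² = 1/(3·π·a^5).
Let u = r/a; then A², 4π and the length scale all cancel, so P = ∫_{0}^{3.3} u^4·e^(-2·u) du ÷ ∫_{0}^{∞} u^4·e^(-2·u) du.
An antiderivative of u^4·e^(-2·u) is -(u^4/2 + u^3 + 3·u^2/2 + 3·u/2 + 3/4)·e^(-2·u); evaluating from 0 to 3.3 gives ≈ 0.59047, while the full integral is 3/4.
Taking the ratio yields P = 0.7873.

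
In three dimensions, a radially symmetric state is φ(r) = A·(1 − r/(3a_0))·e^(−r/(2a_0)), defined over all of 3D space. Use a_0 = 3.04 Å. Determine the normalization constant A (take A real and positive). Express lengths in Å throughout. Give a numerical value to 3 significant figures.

A ≈ 0.0652 Å^(-3/2)

We need A² ∫|f|² 4πr² dr = 1, taking the integral from 0 to ∞.
In 3D with spherical symmetry the volume element is 4πr² dr.
With ∫₀^∞ r^4 e^(−αr) dr = 4!/α^5, carrying out the integral gives A² · 8·π·a_0^3/3.
Setting this equal to 1 gives A² = 1/(8·π·a_0^3/3).
Plugging in a_0 = 3.04 yields A = 0.06518.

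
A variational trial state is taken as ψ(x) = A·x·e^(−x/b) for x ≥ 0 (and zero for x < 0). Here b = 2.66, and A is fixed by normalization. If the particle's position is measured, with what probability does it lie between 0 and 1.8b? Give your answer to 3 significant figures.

|ψ|² is the probability density, so P = ∫_{0}^{1.8b} |ψ|² dx.
The normalization integral ∫|ψ|²dx over the whole domain equals b^3/4·A², and A² cancels in the ratio.
Let u = x/b; then A² and the length scale cancel, so P = ∫_{0}^{1.8} u^2·e^(-2·u) du ÷ ∫_{0}^{∞} u^2·e^(-2·u) du.
Using ∫ u^2·e^(-2·u) du = -(2·u^2 + 2·u + 1)·e^(-2·u)/4, the numerator is 1/4 - 277·e^(-18/5)/100 and the denominator is 1/4.
Evaluating gives P = 0.6973.

P ≈ 0.697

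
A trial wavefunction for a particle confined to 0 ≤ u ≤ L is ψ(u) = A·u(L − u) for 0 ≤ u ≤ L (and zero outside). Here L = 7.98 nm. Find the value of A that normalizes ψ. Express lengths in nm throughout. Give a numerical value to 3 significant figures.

A ≈ 0.0304 nm^(-5/2)

Require ∫ |ψ|² du = 1 over the whole domain.
Expanding the polynomial and integrating term by term, ∫|ψ|² du = A²·(L^5/30).
So A² = (L^5/30)^(−1).
With L = 7.98: A² = 0.0009271 and A = 0.03045.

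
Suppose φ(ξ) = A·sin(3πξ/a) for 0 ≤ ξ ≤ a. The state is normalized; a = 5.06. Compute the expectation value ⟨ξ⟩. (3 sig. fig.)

The expectation value is the |φ|²-weighted average of ξ: ∫ ξ|φ|² dξ.
With ∫₀^a sin²(nπξ/a) dξ = a/2, evaluating both integrals, ⟨ξ⟩ = a/2.
With a = 5.06, ⟨ξ⟩ = 2.530.

⟨ξ⟩ ≈ 2.53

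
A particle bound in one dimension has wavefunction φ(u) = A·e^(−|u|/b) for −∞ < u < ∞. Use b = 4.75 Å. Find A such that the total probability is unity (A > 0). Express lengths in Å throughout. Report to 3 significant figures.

Normalization requires ∫|φ|² du = 1, integrated from −∞ to ∞.
Carrying out the integral gives A² · b.
Hence A² = 1/[b].
Substituting b = 4.75 gives A² = 0.2105, so A = 0.4588.

A ≈ 0.459 Å^(-1/2)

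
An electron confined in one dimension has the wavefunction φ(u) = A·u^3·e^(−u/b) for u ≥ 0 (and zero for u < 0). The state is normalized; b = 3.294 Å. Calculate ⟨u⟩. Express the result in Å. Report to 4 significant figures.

By definition ⟨u⟩ = ∫ u |φ(u)|² du.
Since the A² factors cancel between numerator and denominator, ⟨u⟩ = 7·b/2.
Putting b = 3.294 gives 11.529.

⟨u⟩ ≈ 11.53 Å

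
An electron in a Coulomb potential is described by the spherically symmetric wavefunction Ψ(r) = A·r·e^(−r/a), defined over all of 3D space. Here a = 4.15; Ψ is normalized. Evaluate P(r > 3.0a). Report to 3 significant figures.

P ≈ 0.285

P = ∫ |Ψ|² 4πr² dr over r > 3.0a.
The full normalization integral is A²·[3·π·a^5] = 1, fixing A².
Substituting u = r/a, A², 4π and the length scale all cancel in the ratio: P = ∫_{3.0}^{∞} u^4·e^(-2·u) du / ∫_{0}^{∞} u^4·e^(-2·u) du.
An antiderivative of u^4·e^(-2·u) is -(u^4/2 + u^3 + 3·u^2/2 + 3·u/2 + 3/4)·e^(-2·u); evaluating from 3.0 to ∞ gives 345·e^(-6)/4, while the full integral is 3/4.
Taking the ratio yields P = 0.2851.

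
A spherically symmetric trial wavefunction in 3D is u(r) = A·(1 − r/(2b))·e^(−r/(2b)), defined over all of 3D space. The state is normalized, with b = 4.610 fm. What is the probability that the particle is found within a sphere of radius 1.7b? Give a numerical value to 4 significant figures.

P ≈ 0.05205

P = ∫ |u|² 4πr² dr over r ≤ 1.7b.
The full normalization integral is A²·[8·π·b^3] = 1, fixing A².
Substituting t = r/b, A², 4π and the length scale all cancel in the ratio: P = ∫_{0}^{1.7} t^2·(1 - t/2)^2·e^(-t) dt / ∫_{0}^{∞} t^2·(1 - t/2)^2·e^(-t) dt.
An antiderivative of t^2·(1 - t/2)^2·e^(-t) is -(t^4/4 + t^2 + 2·t + 2)·e^(-t); evaluating from 0 to 1.7 gives ≈ 0.104106, while the full integral is 2.
Taking the ratio yields P = 0.052053.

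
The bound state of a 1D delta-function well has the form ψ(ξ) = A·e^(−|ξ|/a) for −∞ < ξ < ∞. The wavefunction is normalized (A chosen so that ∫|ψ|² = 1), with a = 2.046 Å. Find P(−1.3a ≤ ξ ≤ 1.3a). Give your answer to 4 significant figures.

The probability is P = ∫ |ψ|² dξ over [−1.3a, 1.3a].
Since A² = 1/(a), this is the region integral divided by the full normalization integral.
By symmetry take twice the ξ ≥ 0 contribution in numerator and denominator; the 2's cancel. In terms of u = ξ/a (A² and the length scale cancel between numerator and denominator), P = [∫_{0}^{1.3} e^(-2·u) du] / [∫_{0}^{∞} e^(-2·u) du].
An antiderivative of e^(-2·u) is -e^(-2·u)/2; evaluating from 0 to 1.3 gives 1/2 - e^(-13/5)/2, while the full integral is 1/2.
The result is P = 0.92573.

P ≈ 0.9257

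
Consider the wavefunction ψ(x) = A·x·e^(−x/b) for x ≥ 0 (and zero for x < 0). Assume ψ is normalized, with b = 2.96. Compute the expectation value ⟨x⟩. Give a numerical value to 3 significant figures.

⟨x⟩ ≈ 4.44

By definition ⟨x⟩ = ∫ x |ψ(x)|² dx.
Since the A² factors cancel between numerator and denominator, ⟨x⟩ = 3·b/2.
Putting b = 2.96 gives 4.440.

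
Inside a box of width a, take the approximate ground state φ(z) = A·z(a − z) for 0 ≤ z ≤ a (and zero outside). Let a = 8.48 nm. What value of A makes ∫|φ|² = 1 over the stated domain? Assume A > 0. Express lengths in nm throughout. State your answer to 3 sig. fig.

A ≈ 0.0262 nm^(-5/2)

Normalization requires ∫|φ|² dz = 1, integrated from 0 to a.
∫|φ|² dz = A²·(a^5/30).
Hence A² = 1/[a^5/30].
Plugging in a = 8.48 yields A = 0.02616.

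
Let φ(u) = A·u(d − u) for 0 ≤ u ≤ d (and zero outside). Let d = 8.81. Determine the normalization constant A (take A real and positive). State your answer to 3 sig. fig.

A ≈ 0.0238

We need A² ∫|f|² du = 1, taking the integral from 0 to d.
Expanding the polynomial and integrating term by term, ∫|φ|² du = A²·(d^5/30).
Substituting d = 8.81 gives A² = 0.0005653, so A = 0.02378.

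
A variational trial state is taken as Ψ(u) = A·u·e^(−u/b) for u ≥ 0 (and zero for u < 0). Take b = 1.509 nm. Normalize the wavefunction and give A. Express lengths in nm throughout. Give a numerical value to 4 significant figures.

Normalization requires ∫|Ψ|² du = 1, integrated from 0 to ∞.
With ∫₀^∞ u^2 e^(−αu) du = 2!/α^3, carrying out the integral gives A² · b^3/4.
Plugging in b = 1.509 yields A = 1.0789.

A ≈ 1.079 nm^(-3/2)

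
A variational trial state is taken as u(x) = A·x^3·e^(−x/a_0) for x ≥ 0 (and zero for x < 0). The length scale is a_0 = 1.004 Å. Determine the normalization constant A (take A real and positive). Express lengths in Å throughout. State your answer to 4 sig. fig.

Normalization requires ∫|u|² dx = 1, integrated from 0 to ∞.
With u = A·x^3·e^(−x/a_0), the integral evaluates to A²·[45·a_0^7/8].
Hence A² = 1/[45·a_0^7/8].
Substituting a_0 = 1.004 gives A² = 0.17288, so A = 0.41579.

A ≈ 0.4158 Å^(-7/2)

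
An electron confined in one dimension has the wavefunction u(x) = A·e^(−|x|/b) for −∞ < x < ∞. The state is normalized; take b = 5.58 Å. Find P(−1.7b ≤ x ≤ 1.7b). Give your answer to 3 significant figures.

P ≈ 0.967

|u|² is the probability density, so P = ∫_{−1.7b}^{1.7b} |u|² dx.
With A² fixed by ∫|u|² = 1, i.e. A² = (b)^(−1), substitute and integrate.
Both integrals are even about x = 0, so only the x ≥ 0 halves are needed (the factors of 2 cancel). Substituting t = x/b, A² and the length scale cancel in the ratio: P = ∫_{0}^{1.7} e^(-2·t) dt / ∫_{0}^{∞} e^(-2·t) dt.
Using ∫ e^(-2·t) dt = -e^(-2·t)/2, the numerator is 1/2 - e^(-17/5)/2 and the denominator is 1/2.
The result is P = 0.9666.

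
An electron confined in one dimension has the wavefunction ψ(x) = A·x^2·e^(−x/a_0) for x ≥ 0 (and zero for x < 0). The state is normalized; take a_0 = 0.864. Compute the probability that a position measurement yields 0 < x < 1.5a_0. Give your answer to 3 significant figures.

|ψ|² is the probability density, so P = ∫_{0}^{1.5a_0} |ψ|² dx.
Since A² = 1/(3·a_0^5/4), this is the region integral divided by the full normalization integral.
In terms of u = x/a_0 (A² and the length scale cancel between numerator and denominator), P = [∫_{0}^{1.5} u^4·e^(-2·u) du] / [∫_{0}^{∞} u^4·e^(-2·u) du].
Using ∫ u^4·e^(-2·u) du = -(u^4/2 + u^3 + 3·u^2/2 + 3·u/2 + 3/4)·e^(-2·u), the numerator is 3/4 - 393·e^(-3)/32 and the denominator is 3/4.
Taking the ratio, P = 0.1847.

P ≈ 0.185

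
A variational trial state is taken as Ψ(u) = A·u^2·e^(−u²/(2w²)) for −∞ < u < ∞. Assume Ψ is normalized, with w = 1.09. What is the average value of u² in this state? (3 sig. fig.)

⟨u^2⟩ ≈ 2.97

The expectation value is the |Ψ|²-weighted average of u^2: ∫ u^2|Ψ|² du.
Since the A² factors cancel between numerator and denominator, ⟨u²⟩ = 5·w^2/2.
Putting w = 1.09 gives 2.970.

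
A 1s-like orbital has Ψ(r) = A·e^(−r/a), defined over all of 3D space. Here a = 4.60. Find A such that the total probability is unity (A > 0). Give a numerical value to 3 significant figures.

A ≈ 0.0572

We need A² ∫|f|² 4πr² dr = 1, taking the integral from 0 to ∞.
In 3D with spherical symmetry the volume element is 4πr² dr.
With ∫₀^∞ r^2 e^(−αr) dr = 2!/α^3, with Ψ = A·e^(−r/a), the integral evaluates to A²·[π·a^3].
With a = 4.60: A² = 0.003270 and A = 0.05719.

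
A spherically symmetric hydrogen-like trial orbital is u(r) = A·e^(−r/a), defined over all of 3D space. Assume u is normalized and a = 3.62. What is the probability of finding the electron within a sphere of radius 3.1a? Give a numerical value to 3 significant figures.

Integrate the radial probability density 4πr²|u|² over r ≤ 3.1a.
A² is fixed by ∫₀^∞ 4πr²|u|² dr = 1, i.e. A² = (π·a^3)^(−1).
In terms of t = r/a (A², 4π and the length scale all cancel between numerator and denominator), P = [∫_{0}^{3.1} t^2·e^(-2·t) dt] / [∫_{0}^{∞} t^2·e^(-2·t) dt].
An antiderivative of t^2·e^(-2·t) is -(2·t^2 + 2·t + 1)·e^(-2·t)/4; evaluating from 0 to 3.1 gives 1/4 - 1321·e^(-31/5)/200, while the full integral is 1/4.
The region integral divided by the full integral gives P = 0.9464.

P ≈ 0.946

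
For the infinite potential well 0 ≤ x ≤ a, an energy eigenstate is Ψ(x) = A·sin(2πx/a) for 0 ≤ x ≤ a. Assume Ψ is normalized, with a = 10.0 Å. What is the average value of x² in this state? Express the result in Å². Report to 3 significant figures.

⟨x²⟩ = ∫ x^2 |Ψ|² dx over the full domain.
Since the A² factors cancel between numerator and denominator, ⟨x²⟩ = -a^2/(8·π^2) + a^2/3.
Putting a = 10.0 gives 32.07.

⟨x^2⟩ ≈ 32.1 Å^2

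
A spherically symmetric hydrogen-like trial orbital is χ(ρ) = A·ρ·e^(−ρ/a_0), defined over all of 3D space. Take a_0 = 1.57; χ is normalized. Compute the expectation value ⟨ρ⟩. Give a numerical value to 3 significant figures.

⟨ρ⟩ = ∫ ρ |χ|² 4πρ² dρ over the full domain.
Recall ∫₀^∞ ρ^m e^(−ρ/β) dρ = m!·β^(m+1), since the A² factors cancel between numerator and denominator, ⟨ρ⟩ = 5·a_0/2.
Putting a_0 = 1.57 gives 3.925.

⟨ρ⟩ ≈ 3.93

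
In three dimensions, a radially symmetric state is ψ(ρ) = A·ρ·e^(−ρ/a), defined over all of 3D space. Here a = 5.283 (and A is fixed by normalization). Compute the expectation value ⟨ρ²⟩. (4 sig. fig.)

By definition ⟨ρ²⟩ = ∫ ρ^2 |ψ(ρ)|² 4πρ² dρ.
The ratio of the moment integral to the normalization integral gives ⟨ρ²⟩ = 15·a^2/2.
With a = 5.283, ⟨ρ^2⟩ = 209.33.

⟨ρ^2⟩ ≈ 209.3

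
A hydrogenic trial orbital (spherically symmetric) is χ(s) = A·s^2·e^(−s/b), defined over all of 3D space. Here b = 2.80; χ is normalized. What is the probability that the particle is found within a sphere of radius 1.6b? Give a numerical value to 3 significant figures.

Integrate the radial probability density 4πs²|χ|² over s ≤ 1.6b.
A² is fixed by ∫₀^∞ 4πs²|χ|² ds = 1, i.e. A² = (45·π·b^7/2)^(−1).
Let u = s/b; then A², 4π and the length scale all cancel, so P = ∫_{0}^{1.6} u^6·e^(-2·u) du ÷ ∫_{0}^{∞} u^6·e^(-2·u) du.
An antiderivative of u^6·e^(-2·u) is -(4·u^6 + 12·u^5 + 30·u^4 + 60·u^3 + 90·u^2 + 90·u + 45)·e^(-2·u)/8; evaluating from 0 to 1.6 gives ≈ 0.25098, while the full integral is 45/8.
This evaluates to P = 0.04462.

P ≈ 0.0446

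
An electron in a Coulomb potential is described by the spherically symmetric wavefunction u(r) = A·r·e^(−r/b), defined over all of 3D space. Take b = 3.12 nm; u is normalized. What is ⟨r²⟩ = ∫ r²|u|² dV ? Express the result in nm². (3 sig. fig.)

⟨r^2⟩ ≈ 73.0 nm^2

By definition ⟨r²⟩ = ∫ r^2 |u(r)|² 4πr² dr.
Recall ∫₀^∞ r^m e^(−r/β) dr = m!·β^(m+1), since the A² factors cancel between numerator and denominator, ⟨r²⟩ = 15·b^2/2.
Putting b = 3.12 gives 73.01.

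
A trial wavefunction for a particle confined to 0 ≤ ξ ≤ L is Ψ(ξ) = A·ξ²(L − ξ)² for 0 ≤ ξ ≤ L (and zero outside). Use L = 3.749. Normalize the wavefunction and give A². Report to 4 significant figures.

We need A² ∫|f|² dξ = 1, taking the integral from 0 to L.
Expanding the polynomial and integrating term by term, with Ψ = A·ξ²(L − ξ)², the integral evaluates to A²·[L^9/630].
Setting this equal to 1 gives A² = 1/(L^9/630).
Substituting L = 3.749 gives A² = 0.0043063, so A = 0.065622.

A^2 ≈ 0.004306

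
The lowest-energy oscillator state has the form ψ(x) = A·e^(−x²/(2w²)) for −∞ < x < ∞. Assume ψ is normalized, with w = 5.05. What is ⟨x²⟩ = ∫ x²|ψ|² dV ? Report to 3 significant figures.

⟨x^2⟩ ≈ 12.8

The expectation value is the |ψ|²-weighted average of x^2: ∫ x^2|ψ|² dx.
Since the A² factors cancel between numerator and denominator, ⟨x²⟩ = w^2/2.
With w = 5.05, ⟨x^2⟩ = 12.75.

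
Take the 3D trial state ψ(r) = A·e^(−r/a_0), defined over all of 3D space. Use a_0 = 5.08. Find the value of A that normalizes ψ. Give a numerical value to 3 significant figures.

Normalization requires ∫|ψ|² 4πr² dr = 1, integrated from 0 to ∞.
In 3D with spherical symmetry the volume element is 4πr² dr.
With ∫₀^∞ r^2 e^(−αr) dr = 2!/α^3, with ψ = A·e^(−r/a_0), the integral evaluates to A²·[π·a_0^3].
Setting this equal to 1 gives A² = 1/(π·a_0^3).
With a_0 = 5.08: A² = 0.002428 and A = 0.04928.

A ≈ 0.0493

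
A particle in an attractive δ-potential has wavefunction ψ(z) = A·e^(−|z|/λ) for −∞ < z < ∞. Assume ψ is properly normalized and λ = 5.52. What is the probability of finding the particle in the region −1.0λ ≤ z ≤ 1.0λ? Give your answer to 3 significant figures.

|ψ|² is the probability density, so P = ∫_{−1.0λ}^{1.0λ} |ψ|² dz.
Since A² = 1/(λ), this is the region integral divided by the full normalization integral.
By symmetry take twice the z ≥ 0 contribution in numerator and denominator; the 2's cancel. In terms of u = z/λ (A² and the length scale cancel between numerator and denominator), P = [∫_{0}^{1.0} e^(-2·u) du] / [∫_{0}^{∞} e^(-2·u) du].
An antiderivative of e^(-2·u) is -e^(-2·u)/2; evaluating from 0 to 1.0 gives 1/2 - e^(-2)/2, while the full integral is 1/2.
The result is P = 0.8647.

P ≈ 0.865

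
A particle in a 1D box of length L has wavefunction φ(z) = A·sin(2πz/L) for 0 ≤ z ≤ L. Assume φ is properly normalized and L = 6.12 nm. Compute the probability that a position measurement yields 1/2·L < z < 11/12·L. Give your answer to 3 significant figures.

P ≈ 0.486

|φ|² is the probability density, so P = ∫_{1/2·L}^{11/12·L} |φ|² dz.
Since A² = 1/(L/2), this is the region integral divided by the full normalization integral.
Substituting u = z/L, A² and the length scale cancel in the ratio: P = ∫_{1/2}^{11/12} sin(2·π·u)^2 du / ∫_{0}^{1} sin(2·π·u)^2 du.
With ∫ sin(2·π·u)^2 du = u/2 - sin(4·π·u)/(8·π) + C, the region integral is √(3)/(16·π) + 5/24 and the full one is 1/2.
The result is P = √(3)/(8·π) + 5/12.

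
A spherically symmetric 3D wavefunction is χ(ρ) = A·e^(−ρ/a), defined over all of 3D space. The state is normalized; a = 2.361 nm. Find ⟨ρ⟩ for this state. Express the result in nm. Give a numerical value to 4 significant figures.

By definition ⟨ρ⟩ = ∫ ρ |χ(ρ)|² 4πρ² dρ.
Evaluating both integrals, ⟨ρ⟩ = 3·a/2.
Putting a = 2.361 gives 3.5415.

⟨ρ⟩ ≈ 3.542 nm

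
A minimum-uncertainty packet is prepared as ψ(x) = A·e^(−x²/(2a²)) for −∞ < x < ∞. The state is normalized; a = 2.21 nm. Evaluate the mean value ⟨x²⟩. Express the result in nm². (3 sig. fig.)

⟨x²⟩ = ∫ x^2 |ψ|² dx over the full domain.
With ∫_{−∞}^{∞} x^(2m) e^(−αx²) dx = (2m−1)!!·√π / (2^m α^(m+1/2)), since the A² factors cancel between numerator and denominator, ⟨x²⟩ = a^2/2.
With a = 2.21, ⟨x^2⟩ = 2.442.

⟨x^2⟩ ≈ 2.44 nm^2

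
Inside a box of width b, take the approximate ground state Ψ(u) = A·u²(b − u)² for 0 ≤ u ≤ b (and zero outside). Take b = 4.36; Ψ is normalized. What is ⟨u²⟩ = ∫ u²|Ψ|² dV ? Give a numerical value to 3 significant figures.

⟨u^2⟩ ≈ 5.18

By definition ⟨u²⟩ = ∫ u^2 |Ψ(u)|² du.
Expanding the polynomial and integrating term by term, since the A² factors cancel between numerator and denominator, ⟨u²⟩ = 3·b^2/11.
Putting b = 4.36 gives 5.184.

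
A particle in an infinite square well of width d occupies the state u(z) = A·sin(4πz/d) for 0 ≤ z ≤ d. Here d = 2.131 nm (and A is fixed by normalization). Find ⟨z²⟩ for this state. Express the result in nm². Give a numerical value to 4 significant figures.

⟨z^2⟩ ≈ 1.499 nm^2

The expectation value is the |u|²-weighted average of z^2: ∫ z^2|u|² dz.
Using sin²θ = (1 − cos 2θ)/2, since the A² factors cancel between numerator and denominator, ⟨z²⟩ = -d^2/(32·π^2) + d^2/3.
Putting d = 2.131 gives 1.4993.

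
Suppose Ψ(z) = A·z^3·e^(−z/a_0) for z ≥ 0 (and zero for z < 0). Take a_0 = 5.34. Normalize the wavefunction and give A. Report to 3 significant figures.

A ≈ 0.00120

Require ∫ |Ψ|² dz = 1 over the whole domain.
Carrying out the integral gives A² · 45·a_0^7/8.
Hence A² = 1/[45·a_0^7/8].
Plugging in a_0 = 5.34 yields A = 0.001198.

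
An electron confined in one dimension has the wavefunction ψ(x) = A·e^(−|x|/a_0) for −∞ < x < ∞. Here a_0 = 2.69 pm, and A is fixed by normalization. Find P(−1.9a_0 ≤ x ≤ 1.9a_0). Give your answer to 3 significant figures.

The probability is P = ∫ |ψ|² dx over [−1.9a_0, 1.9a_0].
The normalization integral ∫|ψ|²dx over the whole domain equals a_0·A², and A² cancels in the ratio.
By symmetry take twice the x ≥ 0 contribution in numerator and denominator; the 2's cancel. Substituting u = x/a_0, A² and the length scale cancel in the ratio: P = ∫_{0}^{1.9} e^(-2·u) du / ∫_{0}^{∞} e^(-2·u) du.
Using ∫ e^(-2·u) du = -e^(-2·u)/2, the numerator is 1/2 - e^(-19/5)/2 and the denominator is 1/2.
Taking the ratio, P = 0.9776.

P ≈ 0.978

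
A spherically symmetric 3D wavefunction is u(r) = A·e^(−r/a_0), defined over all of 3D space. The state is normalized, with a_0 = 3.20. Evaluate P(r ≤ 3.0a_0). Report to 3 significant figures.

P ≈ 0.938

With dV = 4πr²dr, the probability is ∫|u|² dV over r ≤ 3.0a_0.
Normalization gives A² = 1/(π·a_0^3).
In terms of t = r/a_0 (A², 4π and the length scale all cancel between numerator and denominator), P = [∫_{0}^{3.0} t^2·e^(-2·t) dt] / [∫_{0}^{∞} t^2·e^(-2·t) dt].
Using ∫ t^2·e^(-2·t) dt = -(2·t^2 + 2·t + 1)·e^(-2·t)/4, the numerator is 1/4 - 25·e^(-6)/4 and the denominator is 1/4.
Taking the ratio yields P = 0.9380.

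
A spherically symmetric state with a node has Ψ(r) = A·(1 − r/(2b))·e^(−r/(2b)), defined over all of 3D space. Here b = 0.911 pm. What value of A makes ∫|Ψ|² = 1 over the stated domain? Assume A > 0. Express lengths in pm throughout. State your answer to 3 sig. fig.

Normalization requires ∫|Ψ|² 4πr² dr = 1, integrated from 0 to ∞.
In 3D with spherical symmetry the volume element is 4πr² dr.
The integral (without the A² prefactor) comes out to 8·π·b^3.
Substituting b = 0.911 gives A² = 0.05263, so A = 0.2294.

A ≈ 0.229 pm^(-3/2)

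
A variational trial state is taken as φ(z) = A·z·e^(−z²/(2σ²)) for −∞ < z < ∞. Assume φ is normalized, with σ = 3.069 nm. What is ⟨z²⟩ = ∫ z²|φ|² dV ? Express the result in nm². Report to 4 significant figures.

⟨z²⟩ = ∫ z^2 |φ|² dz over the full domain.
With ∫_{−∞}^{∞} z^(2m) e^(−αz²) dz = (2m−1)!!·√π / (2^m α^(m+1/2)), evaluating both integrals, ⟨z²⟩ = 3·σ^2/2.
Putting σ = 3.069 gives 14.128.

⟨z^2⟩ ≈ 14.13 nm^2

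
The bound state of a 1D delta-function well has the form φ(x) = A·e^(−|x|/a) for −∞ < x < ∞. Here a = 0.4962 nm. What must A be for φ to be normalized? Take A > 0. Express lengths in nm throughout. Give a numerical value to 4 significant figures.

The normalization condition is ∫|φ|² dx = 1 from −∞ to ∞.
With ∫₀^∞ x^0 e^(−αx) dx = 0!/α^1, the integral (without the A² prefactor) comes out to a.
With a = 0.4962: A² = 2.0153 and A = 1.4196.

A ≈ 1.420 nm^(-1/2)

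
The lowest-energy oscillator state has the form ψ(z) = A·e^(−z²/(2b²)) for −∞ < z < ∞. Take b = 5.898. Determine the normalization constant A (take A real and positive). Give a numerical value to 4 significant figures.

Require ∫ |ψ|² dz = 1 over the whole domain.
The integral (without the A² prefactor) comes out to √(π)·b.
So A² = (√(π)·b)^(−1).
Plugging in b = 5.898 yields A = 0.30929.

A ≈ 0.3093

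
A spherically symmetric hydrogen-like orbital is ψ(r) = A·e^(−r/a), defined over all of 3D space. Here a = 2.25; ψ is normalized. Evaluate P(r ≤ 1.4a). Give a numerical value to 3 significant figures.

P ≈ 0.531

With dV = 4πr²dr, the probability is ∫|ψ|² dV over r ≤ 1.4a.
A² is fixed by ∫₀^∞ 4πr²|ψ|² dr = 1, i.e. A² = (π·a^3)^(−1).
In terms of u = r/a (A², 4π and the length scale all cancel between numerator and denominator), P = [∫_{0}^{1.4} u^2·e^(-2·u) du] / [∫_{0}^{∞} u^2·e^(-2·u) du].
An antiderivative of u^2·e^(-2·u) is -(2·u^2 + 2·u + 1)·e^(-2·u)/4; evaluating from 0 to 1.4 gives 1/4 - 193·e^(-14/5)/100, while the full integral is 1/4.
This evaluates to P = 0.5305.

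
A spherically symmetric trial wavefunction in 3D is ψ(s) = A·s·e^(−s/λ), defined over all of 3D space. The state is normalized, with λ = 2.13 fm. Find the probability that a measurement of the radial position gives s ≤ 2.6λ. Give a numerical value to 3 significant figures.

P ≈ 0.594

Integrate the radial probability density 4πs²|ψ|² over s ≤ 2.6λ.
Normalization gives A² = 1/(3·π·λ^5).
Let u = s/λ; then A², 4π and the length scale all cancel, so P = ∫_{0}^{2.6} u^4·e^(-2·u) du ÷ ∫_{0}^{∞} u^4·e^(-2·u) du.
Using ∫ u^4·e^(-2·u) du = -(u^4/2 + u^3 + 3·u^2/2 + 3·u/2 + 3/4)·e^(-2·u), the numerator is ≈ 0.44540 and the denominator is 3/4.
The region integral divided by the full integral gives P = 0.5939.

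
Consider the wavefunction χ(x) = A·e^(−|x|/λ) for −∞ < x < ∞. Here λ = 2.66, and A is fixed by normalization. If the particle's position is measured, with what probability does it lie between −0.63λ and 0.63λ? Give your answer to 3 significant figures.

P ≈ 0.716

The probability is P = ∫ |χ|² dx over [−0.63λ, 0.63λ].
With A² fixed by ∫|χ|² = 1, i.e. A² = (λ)^(−1), substitute and integrate.
Both integrals are even about x = 0, so only the x ≥ 0 halves are needed (the factors of 2 cancel). In terms of u = x/λ (A² and the length scale cancel between numerator and denominator), P = [∫_{0}^{0.63} e^(-2·u) du] / [∫_{0}^{∞} e^(-2·u) du].
Using ∫ e^(-2·u) du = -e^(-2·u)/2, the numerator is 1/2 - e^(-63/50)/2 and the denominator is 1/2.
Taking the ratio, P = 0.7163.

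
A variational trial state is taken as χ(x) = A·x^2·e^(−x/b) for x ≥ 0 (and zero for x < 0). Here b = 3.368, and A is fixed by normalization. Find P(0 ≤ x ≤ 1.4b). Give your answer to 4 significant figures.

The probability is P = ∫ |χ|² dx over [0, 1.4b].
Since A² = 1/(3·b^5/4), this is the region integral divided by the full normalization integral.
Substituting u = x/b, A² and the length scale cancel in the ratio: P = ∫_{0}^{1.4} u^4·e^(-2·u) du / ∫_{0}^{∞} u^4·e^(-2·u) du.
Using ∫ u^4·e^(-2·u) du = -(u^4/2 + u^3 + 3·u^2/2 + 3·u/2 + 3/4)·e^(-2·u), the numerator is ≈ 0.114243 and the denominator is 3/4.
Taking the ratio, P = 0.15232.

P ≈ 0.1523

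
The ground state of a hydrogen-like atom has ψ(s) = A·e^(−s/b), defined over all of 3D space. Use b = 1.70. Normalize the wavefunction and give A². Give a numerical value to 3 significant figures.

A^2 ≈ 0.0648

We need A² ∫|f|² 4πs² ds = 1, taking the integral from 0 to ∞.
∫|ψ|² 4πs² ds = A²·(π·b^3).
So A² = (π·b^3)^(−1).
Plugging in b = 1.70 yields A = 0.2545.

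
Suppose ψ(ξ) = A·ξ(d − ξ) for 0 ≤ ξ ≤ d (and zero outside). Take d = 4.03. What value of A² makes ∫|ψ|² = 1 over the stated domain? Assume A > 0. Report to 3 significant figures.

Require ∫ |ψ|² dξ = 1 over the whole domain.
Expanding the polynomial and integrating term by term, with ψ = A·ξ(d − ξ), the integral evaluates to A²·[d^5/30].
With d = 4.03: A² = 0.02822 and A = 0.1680.

A^2 ≈ 0.0282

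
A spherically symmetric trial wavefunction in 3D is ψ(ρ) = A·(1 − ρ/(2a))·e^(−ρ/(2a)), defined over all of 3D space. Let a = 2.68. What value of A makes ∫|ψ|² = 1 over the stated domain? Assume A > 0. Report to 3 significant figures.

A ≈ 0.0455

The normalization condition is ∫|ψ|² 4πρ² dρ = 1 from 0 to ∞.
Using ∫₀^∞ ρⁿ e^(−αρ) dρ = n!/αⁿ⁺¹, with ψ = A·(1 − ρ/(2a))·e^(−ρ/(2a)), the integral evaluates to A²·[8·π·a^3].
Setting this equal to 1 gives A² = 1/(8·π·a^3).
Plugging in a = 2.68 yields A = 0.04547.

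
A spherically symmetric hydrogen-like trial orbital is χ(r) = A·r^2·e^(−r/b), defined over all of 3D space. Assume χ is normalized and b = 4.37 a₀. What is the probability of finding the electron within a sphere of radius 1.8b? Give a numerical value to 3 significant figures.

Integrate the radial probability density 4πr²|χ|² over r ≤ 1.8b.
The full normalization integral is A²·[45·π·b^7/2] = 1, fixing A².
Substituting u = r/b, A², 4π and the length scale all cancel in the ratio: P = ∫_{0}^{1.8} u^6·e^(-2·u) du / ∫_{0}^{∞} u^6·e^(-2·u) du.
With ∫ u^6·e^(-2·u) du = -(4·u^6 + 12·u^5 + 30·u^4 + 60·u^3 + 90·u^2 + 90·u + 45)·e^(-2·u)/8 + C, the region integral is ≈ 0.41216 and the full one is 45/8.
Taking the ratio yields P = 0.07327.

P ≈ 0.0733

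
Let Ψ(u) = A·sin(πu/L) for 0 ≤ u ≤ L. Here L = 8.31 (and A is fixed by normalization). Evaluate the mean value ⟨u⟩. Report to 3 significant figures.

⟨u⟩ ≈ 4.16

⟨u⟩ = ∫ u |Ψ|² du over the full domain.
With ∫₀^L sin²(nπu/L) du = L/2, since the A² factors cancel between numerator and denominator, ⟨u⟩ = L/2.
Putting L = 8.31 gives 4.155.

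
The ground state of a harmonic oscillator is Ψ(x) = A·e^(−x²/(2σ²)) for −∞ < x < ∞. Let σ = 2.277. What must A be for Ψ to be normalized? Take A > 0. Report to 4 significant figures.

Normalization requires ∫|Ψ|² dx = 1, integrated from −∞ to ∞.
Differentiating ∫e^(−αx²) dx = √(π/α) under α to get the higher moments, ∫|Ψ|² dx = A²·(√(π)·σ).
Hence A² = 1/[√(π)·σ].
Substituting σ = 2.277 gives A² = 0.24778, so A = 0.49777.

A ≈ 0.4978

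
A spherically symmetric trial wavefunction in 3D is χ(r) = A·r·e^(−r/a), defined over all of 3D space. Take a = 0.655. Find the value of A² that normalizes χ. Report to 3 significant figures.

Require ∫ |χ|² 4πr² dr = 1 over the whole domain.
In 3D with spherical symmetry the volume element is 4πr² dr.
With χ = A·r·e^(−r/a), the integral evaluates to A²·[3·π·a^5].
Hence A² = 1/[3·π·a^5].
Plugging in a = 0.655 yields A = 0.9381.

A^2 ≈ 0.880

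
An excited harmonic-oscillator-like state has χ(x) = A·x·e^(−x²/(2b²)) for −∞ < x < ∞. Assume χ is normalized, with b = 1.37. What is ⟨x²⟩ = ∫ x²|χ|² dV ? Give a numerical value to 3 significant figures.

By definition ⟨x²⟩ = ∫ x^2 |χ(x)|² dx.
Since the A² factors cancel between numerator and denominator, ⟨x²⟩ = 3·b^2/2.
With b = 1.37, ⟨x^2⟩ = 2.815.

⟨x^2⟩ ≈ 2.82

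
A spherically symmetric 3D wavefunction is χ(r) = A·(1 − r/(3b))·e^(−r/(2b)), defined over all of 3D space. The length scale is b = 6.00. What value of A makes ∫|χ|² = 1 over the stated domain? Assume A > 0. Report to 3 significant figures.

A ≈ 0.0235

We need A² ∫|f|² 4πr² dr = 1, taking the integral from 0 to ∞.
In 3D with spherical symmetry the volume element is 4πr² dr.
With ∫₀^∞ r^4 e^(−αr) dr = 4!/α^5, with χ = A·(1 − r/(3b))·e^(−r/(2b)), the integral evaluates to A²·[8·π·b^3/3].
So A² = (8·π·b^3/3)^(−1).
Substituting b = 6.00 gives A² = 0.0005526, so A = 0.02351.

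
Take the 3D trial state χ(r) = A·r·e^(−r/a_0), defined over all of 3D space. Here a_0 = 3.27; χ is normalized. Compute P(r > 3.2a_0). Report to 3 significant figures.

Integrate the radial probability density 4πr²|χ|² over r > 3.2a_0.
A² is fixed by ∫₀^∞ 4πr²|χ|² dr = 1, i.e. A² = (3·π·a_0^5)^(−1).
Substituting u = r/a_0, A², 4π and the length scale all cancel in the ratio: P = ∫_{3.2}^{∞} u^4·e^(-2·u) du / ∫_{0}^{∞} u^4·e^(-2·u) du.
With ∫ u^4·e^(-2·u) du = -(u^4/2 + u^3 + 3·u^2/2 + 3·u/2 + 3/4)·e^(-2·u) + C, the region integral is ≈ 0.17630 and the full one is 3/4.
The region integral divided by the full integral gives P = 0.2351.

P ≈ 0.235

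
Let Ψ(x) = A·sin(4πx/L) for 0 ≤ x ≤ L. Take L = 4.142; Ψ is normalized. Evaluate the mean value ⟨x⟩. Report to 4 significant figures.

⟨x⟩ ≈ 2.071

The expectation value is the |Ψ|²-weighted average of x: ∫ x|Ψ|² dx.
With ∫₀^L sin²(nπx/L) dx = L/2, the ratio of the moment integral to the normalization integral gives ⟨x⟩ = L/2.
Putting L = 4.142 gives 2.0710.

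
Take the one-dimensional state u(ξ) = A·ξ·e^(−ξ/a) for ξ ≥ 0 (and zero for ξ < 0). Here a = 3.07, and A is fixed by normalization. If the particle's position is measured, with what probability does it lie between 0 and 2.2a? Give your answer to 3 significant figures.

P ≈ 0.815

P = ∫_{0}^{2.2a} |u(ξ)|² dξ.
The normalization integral ∫|u|²dξ over the whole domain equals a^3/4·A², and A² cancels in the ratio.
Substituting t = ξ/a, A² and the length scale cancel in the ratio: P = ∫_{0}^{2.2} t^2·e^(-2·t) dt / ∫_{0}^{∞} t^2·e^(-2·t) dt.
With ∫ t^2·e^(-2·t) dt = -(2·t^2 + 2·t + 1)·e^(-2·t)/4 + C, the region integral is 1/4 - 377·e^(-22/5)/100 and the full one is 1/4.
This works out to P = 0.8149.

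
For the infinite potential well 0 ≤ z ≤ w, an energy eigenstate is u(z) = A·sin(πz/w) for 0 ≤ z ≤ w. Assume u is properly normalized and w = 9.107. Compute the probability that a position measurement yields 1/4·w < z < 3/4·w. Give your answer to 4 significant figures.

P ≈ 0.8183

The probability is P = ∫ |u|² dz over [1/4·w, 3/4·w].
The normalization integral ∫|u|²dz over the whole domain equals w/2·A², and A² cancels in the ratio.
Substituting t = z/w, A² and the length scale cancel in the ratio: P = ∫_{1/4}^{3/4} sin(π·t)^2 dt / ∫_{0}^{1} sin(π·t)^2 dt.
An antiderivative of sin(π·t)^2 is t/2 - sin(2·π·t)/(4·π); evaluating from 1/4 to 3/4 gives 1/(2·π) + 1/4, while the full integral is 1/2.
Taking the ratio, P = (2 + π)/(2·π).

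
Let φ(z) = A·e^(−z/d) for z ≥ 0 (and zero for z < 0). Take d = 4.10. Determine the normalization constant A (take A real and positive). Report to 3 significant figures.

A ≈ 0.698

We need A² ∫|f|² dz = 1, taking the integral from 0 to ∞.
With ∫₀^∞ z^0 e^(−αz) dz = 0!/α^1, with φ = A·e^(−z/d), the integral evaluates to A²·[d/2].
Setting this equal to 1 gives A² = 1/(d/2).
Plugging in d = 4.10 yields A = 0.6984.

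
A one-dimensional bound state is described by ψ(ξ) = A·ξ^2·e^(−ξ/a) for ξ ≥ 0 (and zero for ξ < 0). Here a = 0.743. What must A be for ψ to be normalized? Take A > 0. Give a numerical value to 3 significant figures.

A ≈ 2.43

We need A² ∫|f|² dξ = 1, taking the integral from 0 to ∞.
Using ∫₀^∞ ξⁿ e^(−αξ) dξ = n!/αⁿ⁺¹, carrying out the integral gives A² · 3·a^5/4.
So A² = (3·a^5/4)^(−1).
Substituting a = 0.743 gives A² = 5.888, so A = 2.427.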